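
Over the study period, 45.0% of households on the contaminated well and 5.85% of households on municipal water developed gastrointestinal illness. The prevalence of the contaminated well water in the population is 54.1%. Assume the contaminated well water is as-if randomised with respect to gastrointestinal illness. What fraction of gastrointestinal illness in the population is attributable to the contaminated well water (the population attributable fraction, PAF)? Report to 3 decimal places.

p₁ = 0.45, p₀ = 0.0585.
Overall risk P(Y=1) = π·p₁ + (1−π)·p₀ = 0.541×0.45 + 0.459×0.0585 = 0.2703.
Under exogeneity, PAF = [P(Y=1) − p₀] / P(Y=1).
PAF = (0.2703 − 0.0585) / 0.2703 ≈ 0.7836

PAF ≈ 0.784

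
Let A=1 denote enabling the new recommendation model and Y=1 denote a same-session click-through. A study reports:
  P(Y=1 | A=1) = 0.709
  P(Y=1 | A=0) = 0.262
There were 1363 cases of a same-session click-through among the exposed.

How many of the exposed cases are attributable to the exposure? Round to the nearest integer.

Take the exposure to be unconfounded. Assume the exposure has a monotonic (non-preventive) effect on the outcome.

Let p₁ = 0.709, p₀ = 0.262.
PN = (p₁ − p₀)/p₁ = (0.709 − 0.262) / 0.709 ≈ 0.63047.
Attributable cases ≈ PN × (exposed cases) = 0.63047 × 1363 ≈ 859.32.

about 859 cases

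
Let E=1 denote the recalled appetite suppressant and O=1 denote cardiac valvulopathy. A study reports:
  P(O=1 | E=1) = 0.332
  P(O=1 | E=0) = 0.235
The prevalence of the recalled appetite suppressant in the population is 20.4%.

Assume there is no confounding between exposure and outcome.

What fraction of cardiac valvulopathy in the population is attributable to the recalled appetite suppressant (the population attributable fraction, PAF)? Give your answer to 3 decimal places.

PAF ≈ 0.078

Let p₁ = 0.332, p₀ = 0.235.
Overall risk P(Y=1) = π·p₁ + (1−π)·p₀ = 0.204×0.332 + 0.796×0.235 = 0.25479.
Under exogeneity, PAF = [P(Y=1) − p₀] / P(Y=1).
PAF = (0.25479 − 0.235) / 0.25479 ≈ 0.0777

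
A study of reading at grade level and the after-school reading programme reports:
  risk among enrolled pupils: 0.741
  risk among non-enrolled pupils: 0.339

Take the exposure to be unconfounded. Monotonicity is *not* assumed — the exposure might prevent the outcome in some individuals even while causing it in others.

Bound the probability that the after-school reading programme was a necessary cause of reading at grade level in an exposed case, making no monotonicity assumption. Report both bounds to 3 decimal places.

0.543 ≤ PN ≤ 0.892

Let p₁ = 0.741, p₀ = 0.339.
Under exogeneity alone the bounds on PN are max{0,(p₁−p₀)/p₁} ≤ PN ≤ min{1,(1−p₀)/p₁}.
  lower = (p₁ − p₀)/p₁ = 0.402 / 0.741 ≈ 0.5425
  upper = min{1, (1 − p₀)/p₁} = 0.661 / 0.741 ≈ 0.8920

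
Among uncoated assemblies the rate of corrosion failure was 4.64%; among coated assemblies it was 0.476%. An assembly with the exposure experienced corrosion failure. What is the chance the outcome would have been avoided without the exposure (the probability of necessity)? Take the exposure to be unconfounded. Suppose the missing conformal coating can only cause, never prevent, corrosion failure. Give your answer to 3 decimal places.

PN ≈ 0.897

p₁ = 0.0464, p₀ = 0.00476.
Under exogeneity and monotonicity, PN = (p₁ − p₀) / p₁.
PN = (0.0464 − 0.00476) / 0.0464 = 0.04164 / 0.0464 ≈ 0.8974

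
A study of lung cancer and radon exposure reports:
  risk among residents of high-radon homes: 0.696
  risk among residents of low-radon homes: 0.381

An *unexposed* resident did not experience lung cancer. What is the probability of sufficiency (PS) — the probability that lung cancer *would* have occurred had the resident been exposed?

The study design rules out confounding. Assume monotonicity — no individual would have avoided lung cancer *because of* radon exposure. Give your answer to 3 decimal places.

PS ≈ 0.509

Let p₁ = 0.696, p₀ = 0.381.
Under exogeneity and monotonicity, PS = (p₁ − p₀) / (1 − p₀).
PS = (0.696 − 0.381) / (1 − 0.381) = 0.315 / 0.619 ≈ 0.5089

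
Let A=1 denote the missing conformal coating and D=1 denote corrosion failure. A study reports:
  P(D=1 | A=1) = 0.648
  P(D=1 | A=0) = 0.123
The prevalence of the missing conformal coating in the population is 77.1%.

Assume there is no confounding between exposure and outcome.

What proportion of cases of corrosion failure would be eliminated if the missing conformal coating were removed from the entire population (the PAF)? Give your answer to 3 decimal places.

Let p₁ = 0.648, p₀ = 0.123.
Overall risk P(Y=1) = π·p₁ + (1−π)·p₀ = 0.771×0.648 + 0.229×0.123 = 0.52777.
Under exogeneity, PAF = [P(Y=1) − p₀] / P(Y=1).
PAF = (0.52777 − 0.123) / 0.52777 ≈ 0.7669

PAF ≈ 0.767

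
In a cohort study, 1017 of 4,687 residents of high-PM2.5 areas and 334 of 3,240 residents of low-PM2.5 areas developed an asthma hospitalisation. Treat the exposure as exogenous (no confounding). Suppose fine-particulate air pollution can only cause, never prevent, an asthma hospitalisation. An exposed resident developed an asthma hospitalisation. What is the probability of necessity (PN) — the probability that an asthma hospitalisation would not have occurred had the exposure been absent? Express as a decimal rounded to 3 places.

PN ≈ 0.525

p₁ = P(outcome | exposed) = 1017/4687 = 0.21698
p₀ = P(outcome | unexposed) = 334/3240 = 0.10309
Under exogeneity and monotonicity, PN = (p₁ − p₀) / p₁.
PN = (0.21698 − 0.10309) / 0.21698 = 0.1139 / 0.21698 ≈ 0.5249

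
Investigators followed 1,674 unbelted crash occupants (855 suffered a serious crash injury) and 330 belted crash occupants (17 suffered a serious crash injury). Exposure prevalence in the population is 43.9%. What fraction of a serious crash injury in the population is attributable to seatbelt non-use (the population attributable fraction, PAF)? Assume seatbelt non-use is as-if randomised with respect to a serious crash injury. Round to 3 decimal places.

p₁ = P(outcome | exposed) = 855/1674 = 0.51075
p₀ = P(outcome | unexposed) = 17/330 = 0.051515
Overall risk P(Y=1) = π·p₁ + (1−π)·p₀ = 0.439×0.51075 + 0.561×0.051515 = 0.25312.
Under exogeneity, PAF = [P(Y=1) − p₀] / P(Y=1).
PAF = (0.25312 − 0.051515) / 0.25312 ≈ 0.7965

PAF ≈ 0.796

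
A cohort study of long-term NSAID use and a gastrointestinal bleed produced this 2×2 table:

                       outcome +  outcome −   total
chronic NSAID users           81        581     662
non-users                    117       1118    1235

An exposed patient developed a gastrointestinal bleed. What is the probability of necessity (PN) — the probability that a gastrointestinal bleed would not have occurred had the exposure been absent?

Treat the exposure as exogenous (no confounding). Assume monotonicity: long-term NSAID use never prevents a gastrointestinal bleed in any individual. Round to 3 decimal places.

p₁ = P(outcome | exposed) = 81/662 = 0.12236
p₀ = P(outcome | unexposed) = 117/1235 = 0.094737
Under exogeneity and monotonicity, PN = (p₁ − p₀)/p₁.
PN = (0.12236 − 0.094737) / 0.12236 ≈ 0.2257

PN ≈ 0.226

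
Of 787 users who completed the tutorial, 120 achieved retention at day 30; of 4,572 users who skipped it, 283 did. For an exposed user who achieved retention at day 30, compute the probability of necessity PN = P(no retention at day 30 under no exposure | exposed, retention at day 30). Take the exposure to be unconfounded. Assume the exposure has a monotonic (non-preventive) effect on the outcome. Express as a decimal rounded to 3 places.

PN ≈ 0.594

p₁ = P(outcome | exposed) = 120/787 = 0.15248
p₀ = P(outcome | unexposed) = 283/4572 = 0.061899
Under exogeneity and monotonicity, PN = (p₁ − p₀) / p₁.
PN = (0.15248 − 0.061899) / 0.15248 = 0.090579 / 0.15248 ≈ 0.5940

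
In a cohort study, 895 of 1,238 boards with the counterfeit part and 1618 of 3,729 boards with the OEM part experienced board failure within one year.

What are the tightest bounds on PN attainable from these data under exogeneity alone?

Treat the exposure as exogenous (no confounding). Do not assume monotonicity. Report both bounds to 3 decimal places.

p₁ = P(outcome | exposed) = 895/1238 = 0.72294
p₀ = P(outcome | unexposed) = 1618/3729 = 0.4339
Under exogeneity alone the bounds on PN are max{0,(p₁−p₀)/p₁} ≤ PN ≤ min{1,(1−p₀)/p₁}.
  lower = (p₁ − p₀)/p₁ = 0.28904 / 0.72294 ≈ 0.3998
  upper = min{1, (1 − p₀)/p₁} = 0.5661 / 0.72294 ≈ 0.7831

0.400 ≤ PN ≤ 0.783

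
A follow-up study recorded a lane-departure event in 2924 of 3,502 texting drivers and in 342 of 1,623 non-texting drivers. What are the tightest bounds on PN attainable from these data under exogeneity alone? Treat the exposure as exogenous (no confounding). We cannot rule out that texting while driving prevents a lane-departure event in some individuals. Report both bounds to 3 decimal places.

p₁ = P(outcome | exposed) = 2924/3502 = 0.83495
p₀ = P(outcome | unexposed) = 342/1623 = 0.21072
Under exogeneity alone the bounds on PN are max{0,(p₁−p₀)/p₁} ≤ PN ≤ min{1,(1−p₀)/p₁}.
  lower = (p₁ − p₀)/p₁ = 0.62423 / 0.83495 ≈ 0.7476
  upper = min{1, (1 − p₀)/p₁} = 0.78928 / 0.83495 ≈ 0.9453

0.748 ≤ PN ≤ 0.945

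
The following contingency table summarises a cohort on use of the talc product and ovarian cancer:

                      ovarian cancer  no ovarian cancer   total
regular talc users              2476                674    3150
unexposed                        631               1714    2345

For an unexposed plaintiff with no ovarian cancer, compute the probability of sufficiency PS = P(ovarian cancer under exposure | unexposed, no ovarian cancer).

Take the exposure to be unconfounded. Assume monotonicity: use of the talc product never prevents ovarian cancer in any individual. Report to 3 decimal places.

PS ≈ 0.707

p₁ = P(outcome | exposed) = 2476/3150 = 0.78603
p₀ = P(outcome | unexposed) = 631/2345 = 0.26908
Under exogeneity and monotonicity, PS = (p₁ − p₀)/(1 − p₀).
PS = (0.78603 − 0.26908) / 0.73092 ≈ 0.7073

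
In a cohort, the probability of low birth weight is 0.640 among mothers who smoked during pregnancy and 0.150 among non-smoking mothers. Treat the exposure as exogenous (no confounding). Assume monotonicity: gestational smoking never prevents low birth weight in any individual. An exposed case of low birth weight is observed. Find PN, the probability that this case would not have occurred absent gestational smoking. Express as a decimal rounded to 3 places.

Let p₁ = 0.64, p₀ = 0.15.
Under exogeneity and monotonicity, PN = (p₁ − p₀) / p₁.
PN = (0.64 − 0.15) / 0.64 = 0.49 / 0.64 ≈ 0.7656

PN ≈ 0.766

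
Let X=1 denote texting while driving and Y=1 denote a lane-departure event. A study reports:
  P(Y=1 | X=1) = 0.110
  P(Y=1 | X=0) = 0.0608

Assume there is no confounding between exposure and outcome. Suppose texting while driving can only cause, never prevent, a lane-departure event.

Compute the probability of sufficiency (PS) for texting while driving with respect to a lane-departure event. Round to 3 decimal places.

PS ≈ 0.052

Let p₁ = 0.11, p₀ = 0.0608.
Under exogeneity and monotonicity, PS = (p₁ − p₀) / (1 − p₀).
PS = (0.11 − 0.0608) / (1 − 0.0608) = 0.0492 / 0.9392 ≈ 0.0524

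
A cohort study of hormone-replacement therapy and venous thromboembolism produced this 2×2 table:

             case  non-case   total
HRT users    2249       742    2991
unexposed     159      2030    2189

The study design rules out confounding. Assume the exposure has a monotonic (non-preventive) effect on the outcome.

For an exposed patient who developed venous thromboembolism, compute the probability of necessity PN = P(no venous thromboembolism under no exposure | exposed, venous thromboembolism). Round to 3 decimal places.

PN ≈ 0.903

p₁ = P(outcome | exposed) = 2249/2991 = 0.75192
p₀ = P(outcome | unexposed) = 159/2189 = 0.072636
Under exogeneity and monotonicity, PN = (p₁ − p₀)/p₁.
PN = (0.75192 − 0.072636) / 0.75192 ≈ 0.9034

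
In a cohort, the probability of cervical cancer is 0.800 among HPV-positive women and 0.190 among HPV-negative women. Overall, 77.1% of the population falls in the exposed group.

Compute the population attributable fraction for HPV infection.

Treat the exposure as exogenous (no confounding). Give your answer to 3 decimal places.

Let p₁ = 0.8, p₀ = 0.19.
Overall risk P(Y=1) = π·p₁ + (1−π)·p₀ = 0.771×0.8 + 0.229×0.19 = 0.66031.
Under exogeneity, PAF = [P(Y=1) − p₀] / P(Y=1).
PAF = (0.66031 − 0.19) / 0.66031 ≈ 0.7123

PAF ≈ 0.712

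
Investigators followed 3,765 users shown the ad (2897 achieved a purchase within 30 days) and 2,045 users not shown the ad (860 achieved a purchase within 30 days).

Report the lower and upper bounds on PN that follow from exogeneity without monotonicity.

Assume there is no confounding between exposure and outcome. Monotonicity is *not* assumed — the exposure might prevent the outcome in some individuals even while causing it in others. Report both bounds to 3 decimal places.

0.453 ≤ PN ≤ 0.753

p₁ = P(outcome | exposed) = 2897/3765 = 0.76946
p₀ = P(outcome | unexposed) = 860/2045 = 0.42054
Under exogeneity alone the bounds on PN are max{0,(p₁−p₀)/p₁} ≤ PN ≤ min{1,(1−p₀)/p₁}.
  lower = (p₁ − p₀)/p₁ = 0.34892 / 0.76946 ≈ 0.4535
  upper = min{1, (1 − p₀)/p₁} = 0.57946 / 0.76946 ≈ 0.7531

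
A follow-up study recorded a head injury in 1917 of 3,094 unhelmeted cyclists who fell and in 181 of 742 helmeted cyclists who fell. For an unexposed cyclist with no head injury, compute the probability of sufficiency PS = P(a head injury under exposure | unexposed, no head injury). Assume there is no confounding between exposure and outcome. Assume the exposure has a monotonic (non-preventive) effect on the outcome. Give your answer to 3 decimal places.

PS ≈ 0.497

p₁ = P(outcome | exposed) = 1917/3094 = 0.61959
p₀ = P(outcome | unexposed) = 181/742 = 0.24394
Under exogeneity and monotonicity, PS = (p₁ − p₀) / (1 − p₀).
PS = (0.61959 − 0.24394) / (1 − 0.24394) = 0.37565 / 0.75606 ≈ 0.4969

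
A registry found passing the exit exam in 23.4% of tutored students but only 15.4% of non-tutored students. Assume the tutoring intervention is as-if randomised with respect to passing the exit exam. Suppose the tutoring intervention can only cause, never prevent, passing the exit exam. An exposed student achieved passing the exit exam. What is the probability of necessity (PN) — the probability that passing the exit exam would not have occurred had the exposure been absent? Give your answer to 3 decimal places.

p₁ = 0.234, p₀ = 0.154.
Under exogeneity and monotonicity, PN = (p₁ − p₀) / p₁.
PN = (0.234 − 0.154) / 0.234 = 0.08 / 0.234 ≈ 0.3419

PN ≈ 0.342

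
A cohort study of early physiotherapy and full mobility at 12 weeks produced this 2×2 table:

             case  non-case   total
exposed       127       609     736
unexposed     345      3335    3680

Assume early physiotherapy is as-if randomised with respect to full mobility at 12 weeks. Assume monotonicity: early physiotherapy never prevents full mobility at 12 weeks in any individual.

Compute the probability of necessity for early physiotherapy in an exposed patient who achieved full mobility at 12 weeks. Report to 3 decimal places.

p₁ = P(outcome | exposed) = 127/736 = 0.17255
p₀ = P(outcome | unexposed) = 345/3680 = 0.09375
Under exogeneity and monotonicity, PN = (p₁ − p₀)/p₁.
PN = (0.17255 − 0.09375) / 0.17255 ≈ 0.4567

PN ≈ 0.457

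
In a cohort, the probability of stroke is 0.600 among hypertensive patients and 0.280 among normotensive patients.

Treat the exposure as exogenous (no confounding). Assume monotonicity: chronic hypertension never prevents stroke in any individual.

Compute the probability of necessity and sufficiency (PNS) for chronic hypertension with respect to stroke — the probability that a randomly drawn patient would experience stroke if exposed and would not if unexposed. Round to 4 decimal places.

PNS ≈ 0.3200

Let p₁ = 0.6, p₀ = 0.28.
Under exogeneity and monotonicity, PNS = p₁ − p₀.
PNS = 0.6 − 0.28 = 0.32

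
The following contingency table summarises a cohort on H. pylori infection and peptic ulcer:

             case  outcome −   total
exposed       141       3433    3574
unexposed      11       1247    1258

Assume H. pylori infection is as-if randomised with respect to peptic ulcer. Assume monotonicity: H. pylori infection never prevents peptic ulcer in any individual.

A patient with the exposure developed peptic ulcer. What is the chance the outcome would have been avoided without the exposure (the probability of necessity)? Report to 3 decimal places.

p₁ = P(outcome | exposed) = 141/3574 = 0.039452
p₀ = P(outcome | unexposed) = 11/1258 = 0.008744
Under exogeneity and monotonicity, PN = (p₁ − p₀)/p₁.
PN = (0.039452 − 0.008744) / 0.039452 ≈ 0.7784

PN ≈ 0.778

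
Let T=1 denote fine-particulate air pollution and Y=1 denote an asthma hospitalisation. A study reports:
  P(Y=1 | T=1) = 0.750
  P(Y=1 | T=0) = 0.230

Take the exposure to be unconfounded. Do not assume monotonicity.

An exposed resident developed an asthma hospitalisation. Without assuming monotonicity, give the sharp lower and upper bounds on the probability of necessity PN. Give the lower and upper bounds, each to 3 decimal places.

0.693 ≤ PN ≤ 1.000

Let p₁ = 0.75, p₀ = 0.23.
Under exogeneity alone the bounds on PN are max{0,(p₁−p₀)/p₁} ≤ PN ≤ min{1,(1−p₀)/p₁}.
  lower = (p₁ − p₀)/p₁ = 0.52 / 0.75 ≈ 0.6933
  upper = min{1, (1 − p₀)/p₁} = 0.77 / 0.75 ≈ 1.0267 → capped at 1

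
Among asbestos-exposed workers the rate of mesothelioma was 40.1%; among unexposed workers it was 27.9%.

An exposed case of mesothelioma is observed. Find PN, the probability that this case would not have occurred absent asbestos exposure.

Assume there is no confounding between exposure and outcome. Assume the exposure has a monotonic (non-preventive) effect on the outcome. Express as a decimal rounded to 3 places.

PN ≈ 0.304

p₁ = 0.401, p₀ = 0.279.
Under exogeneity and monotonicity, PN = (p₁ − p₀) / p₁.
PN = (0.401 − 0.279) / 0.401 = 0.122 / 0.401 ≈ 0.3042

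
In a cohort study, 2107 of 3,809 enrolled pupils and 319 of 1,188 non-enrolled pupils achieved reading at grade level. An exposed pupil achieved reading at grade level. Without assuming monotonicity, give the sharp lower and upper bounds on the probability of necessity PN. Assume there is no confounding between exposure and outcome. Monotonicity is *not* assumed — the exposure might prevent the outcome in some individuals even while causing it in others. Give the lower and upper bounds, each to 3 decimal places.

0.515 ≤ PN ≤ 1.000

p₁ = P(outcome | exposed) = 2107/3809 = 0.55316
p₀ = P(outcome | unexposed) = 319/1188 = 0.26852
Under exogeneity alone the bounds on PN are max{0,(p₁−p₀)/p₁} ≤ PN ≤ min{1,(1−p₀)/p₁}.
  lower = (p₁ − p₀)/p₁ = 0.28465 / 0.55316 ≈ 0.5146
  upper = min{1, (1 − p₀)/p₁} = 0.73148 / 0.55316 ≈ 1.3224 → capped at 1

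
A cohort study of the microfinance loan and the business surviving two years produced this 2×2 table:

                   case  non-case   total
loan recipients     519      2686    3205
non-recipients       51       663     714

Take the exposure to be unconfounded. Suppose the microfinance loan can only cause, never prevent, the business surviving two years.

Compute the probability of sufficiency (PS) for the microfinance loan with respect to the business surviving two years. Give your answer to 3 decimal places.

p₁ = P(outcome | exposed) = 519/3205 = 0.16193
p₀ = P(outcome | unexposed) = 51/714 = 0.071429
Under exogeneity and monotonicity, PS = (p₁ − p₀) / (1 − p₀).
PS = (0.16193 − 0.071429) / (1 − 0.071429) = 0.090506 / 0.92857 ≈ 0.0975

PS ≈ 0.097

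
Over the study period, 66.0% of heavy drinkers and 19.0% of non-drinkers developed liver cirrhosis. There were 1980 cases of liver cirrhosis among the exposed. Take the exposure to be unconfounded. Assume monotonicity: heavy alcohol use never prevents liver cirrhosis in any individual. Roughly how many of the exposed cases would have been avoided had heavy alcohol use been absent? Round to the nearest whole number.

about 1410 cases

p₁ = 0.66, p₀ = 0.19.
PN = (p₁ − p₀)/p₁ = (0.66 − 0.19) / 0.66 ≈ 0.71212.
Attributable cases ≈ PN × (exposed cases) = 0.71212 × 1980 ≈ 1410.00.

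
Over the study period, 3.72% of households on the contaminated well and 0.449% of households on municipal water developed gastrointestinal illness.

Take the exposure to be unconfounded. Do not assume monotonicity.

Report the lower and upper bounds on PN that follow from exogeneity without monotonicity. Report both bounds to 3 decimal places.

0.879 ≤ PN ≤ 1.000

p₁ = 0.0372, p₀ = 0.00449.
Under exogeneity alone the bounds on PN are max{0,(p₁−p₀)/p₁} ≤ PN ≤ min{1,(1−p₀)/p₁}.
  lower = (p₁ − p₀)/p₁ = 0.03271 / 0.0372 ≈ 0.8793
  upper = min{1, (1 − p₀)/p₁} = 0.99551 / 0.0372 ≈ 26.7610 → capped at 1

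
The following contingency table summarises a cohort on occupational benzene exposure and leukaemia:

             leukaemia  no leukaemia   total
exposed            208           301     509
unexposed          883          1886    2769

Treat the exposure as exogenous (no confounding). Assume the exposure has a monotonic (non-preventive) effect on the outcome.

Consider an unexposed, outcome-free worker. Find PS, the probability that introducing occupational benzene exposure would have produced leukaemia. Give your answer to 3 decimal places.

p₁ = P(outcome | exposed) = 208/509 = 0.40864
p₀ = P(outcome | unexposed) = 883/2769 = 0.31889
Under exogeneity and monotonicity, PS = (p₁ − p₀)/(1 − p₀).
PS = (0.40864 − 0.31889) / 0.68111 ≈ 0.1318

PS ≈ 0.132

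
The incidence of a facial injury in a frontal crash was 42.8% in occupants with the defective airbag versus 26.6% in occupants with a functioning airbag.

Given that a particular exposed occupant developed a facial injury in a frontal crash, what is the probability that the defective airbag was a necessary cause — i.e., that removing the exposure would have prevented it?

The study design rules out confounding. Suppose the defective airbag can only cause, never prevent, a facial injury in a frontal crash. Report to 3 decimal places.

p₁ = 0.428, p₀ = 0.266.
Under exogeneity and monotonicity, PN = (p₁ − p₀) / p₁.
PN = (0.428 − 0.266) / 0.428 = 0.162 / 0.428 ≈ 0.3785

PN ≈ 0.379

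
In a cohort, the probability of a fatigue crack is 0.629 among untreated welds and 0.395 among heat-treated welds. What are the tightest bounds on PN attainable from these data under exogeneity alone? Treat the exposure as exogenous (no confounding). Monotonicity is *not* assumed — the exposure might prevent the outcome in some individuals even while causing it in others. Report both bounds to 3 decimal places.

0.372 ≤ PN ≤ 0.962

Let p₁ = 0.629, p₀ = 0.395.
Under exogeneity alone the bounds on PN are max{0,(p₁−p₀)/p₁} ≤ PN ≤ min{1,(1−p₀)/p₁}.
  lower = (p₁ − p₀)/p₁ = 0.234 / 0.629 ≈ 0.3720
  upper = min{1, (1 − p₀)/p₁} = 0.605 / 0.629 ≈ 0.9618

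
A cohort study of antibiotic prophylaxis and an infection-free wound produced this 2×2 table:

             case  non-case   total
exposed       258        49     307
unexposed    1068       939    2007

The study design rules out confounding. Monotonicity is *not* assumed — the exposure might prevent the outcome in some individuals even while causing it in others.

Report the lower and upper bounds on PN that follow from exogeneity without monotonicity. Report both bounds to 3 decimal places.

p₁ = P(outcome | exposed) = 258/307 = 0.84039
p₀ = P(outcome | unexposed) = 1068/2007 = 0.53214
Under exogeneity alone the bounds on PN are max{0,(p₁−p₀)/p₁} ≤ PN ≤ min{1,(1−p₀)/p₁}.
  lower = (p₁ − p₀)/p₁ = 0.30825 / 0.84039 ≈ 0.3668
  upper = min{1, (1 − p₀)/p₁} = 0.46786 / 0.84039 ≈ 0.5567

0.367 ≤ PN ≤ 0.557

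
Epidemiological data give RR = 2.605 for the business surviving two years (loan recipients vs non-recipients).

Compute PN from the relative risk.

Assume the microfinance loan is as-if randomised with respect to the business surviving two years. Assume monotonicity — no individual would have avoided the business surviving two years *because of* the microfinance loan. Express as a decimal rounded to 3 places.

Under exogeneity and monotonicity, PN = (RR − 1) / RR = 1 − 1/RR.
PN = (2.605 − 1) / 2.605 = 1.605 / 2.605 ≈ 0.6161

PN ≈ 0.616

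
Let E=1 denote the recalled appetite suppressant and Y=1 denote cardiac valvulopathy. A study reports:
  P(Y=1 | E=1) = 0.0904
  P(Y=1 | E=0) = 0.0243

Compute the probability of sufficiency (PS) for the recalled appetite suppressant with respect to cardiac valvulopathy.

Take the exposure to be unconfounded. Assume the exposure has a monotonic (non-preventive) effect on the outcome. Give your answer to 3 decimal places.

Let p₁ = 0.0904, p₀ = 0.0243.
Under exogeneity and monotonicity, PS = (p₁ − p₀) / (1 − p₀).
PS = (0.0904 − 0.0243) / (1 − 0.0243) = 0.0661 / 0.9757 ≈ 0.0677

PS ≈ 0.068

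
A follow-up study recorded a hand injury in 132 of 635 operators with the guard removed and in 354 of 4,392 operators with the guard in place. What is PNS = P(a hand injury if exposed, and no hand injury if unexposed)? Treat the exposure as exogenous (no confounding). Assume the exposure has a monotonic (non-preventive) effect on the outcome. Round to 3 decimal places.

PNS ≈ 0.127

p₁ = P(outcome | exposed) = 132/635 = 0.20787
p₀ = P(outcome | unexposed) = 354/4392 = 0.080601
Under exogeneity and monotonicity, PNS = p₁ − p₀.
PNS = 0.20787 − 0.080601 = 0.12727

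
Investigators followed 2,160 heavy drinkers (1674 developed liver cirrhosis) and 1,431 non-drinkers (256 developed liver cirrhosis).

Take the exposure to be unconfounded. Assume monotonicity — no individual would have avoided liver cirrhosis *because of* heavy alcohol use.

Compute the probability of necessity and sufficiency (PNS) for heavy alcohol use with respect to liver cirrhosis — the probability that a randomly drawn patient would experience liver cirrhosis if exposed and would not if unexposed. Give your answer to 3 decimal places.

PNS ≈ 0.596

p₁ = P(outcome | exposed) = 1674/2160 = 0.775
p₀ = P(outcome | unexposed) = 256/1431 = 0.1789
Under exogeneity and monotonicity, PNS = p₁ − p₀.
PNS = 0.775 − 0.1789 = 0.5961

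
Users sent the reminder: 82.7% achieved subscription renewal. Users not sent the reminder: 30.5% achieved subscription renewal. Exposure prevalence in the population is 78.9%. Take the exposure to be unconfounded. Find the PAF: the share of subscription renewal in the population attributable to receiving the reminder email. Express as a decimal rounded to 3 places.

PAF ≈ 0.575

p₁ = 0.827, p₀ = 0.305.
Overall risk P(Y=1) = π·p₁ + (1−π)·p₀ = 0.789×0.827 + 0.211×0.305 = 0.71686.
Under exogeneity, PAF = [P(Y=1) − p₀] / P(Y=1).
PAF = (0.71686 − 0.305) / 0.71686 ≈ 0.5745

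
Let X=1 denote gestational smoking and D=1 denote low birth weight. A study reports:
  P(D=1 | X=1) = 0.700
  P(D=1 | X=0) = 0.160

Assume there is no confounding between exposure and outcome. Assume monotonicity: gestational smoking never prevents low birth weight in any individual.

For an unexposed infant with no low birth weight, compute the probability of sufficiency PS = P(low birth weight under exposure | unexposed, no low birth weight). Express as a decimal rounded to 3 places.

PS ≈ 0.643

Let p₁ = 0.7, p₀ = 0.16.
Under exogeneity and monotonicity, PS = (p₁ − p₀) / (1 − p₀).
PS = (0.7 − 0.16) / (1 − 0.16) = 0.54 / 0.84 ≈ 0.6429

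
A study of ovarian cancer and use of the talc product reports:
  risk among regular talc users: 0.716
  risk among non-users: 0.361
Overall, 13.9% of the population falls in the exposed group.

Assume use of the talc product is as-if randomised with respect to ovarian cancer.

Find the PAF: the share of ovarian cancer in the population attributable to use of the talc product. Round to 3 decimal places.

PAF ≈ 0.120

Let p₁ = 0.716, p₀ = 0.361.
Overall risk P(Y=1) = π·p₁ + (1−π)·p₀ = 0.139×0.716 + 0.861×0.361 = 0.41034.
Under exogeneity, PAF = [P(Y=1) − p₀] / P(Y=1).
PAF = (0.41034 − 0.361) / 0.41034 ≈ 0.1203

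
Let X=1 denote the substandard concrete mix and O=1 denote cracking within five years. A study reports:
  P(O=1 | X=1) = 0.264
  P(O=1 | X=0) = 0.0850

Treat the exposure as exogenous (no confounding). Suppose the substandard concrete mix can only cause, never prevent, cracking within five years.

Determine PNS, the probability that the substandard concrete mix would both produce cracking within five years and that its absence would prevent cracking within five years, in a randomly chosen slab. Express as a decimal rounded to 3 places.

Let p₁ = 0.264, p₀ = 0.085.
Under exogeneity and monotonicity, PNS = p₁ − p₀.
PNS = 0.264 − 0.085 = 0.179

PNS ≈ 0.179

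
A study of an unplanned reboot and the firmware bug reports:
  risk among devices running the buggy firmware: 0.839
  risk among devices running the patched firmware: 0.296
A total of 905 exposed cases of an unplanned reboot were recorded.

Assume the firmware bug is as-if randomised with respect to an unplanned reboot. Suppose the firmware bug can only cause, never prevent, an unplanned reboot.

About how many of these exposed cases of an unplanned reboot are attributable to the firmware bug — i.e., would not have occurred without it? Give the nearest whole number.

Let p₁ = 0.839, p₀ = 0.296.
PN = (p₁ − p₀)/p₁ = (0.839 − 0.296) / 0.839 ≈ 0.64720.
Attributable cases ≈ PN × (exposed cases) = 0.64720 × 905 ≈ 585.72.

about 586 cases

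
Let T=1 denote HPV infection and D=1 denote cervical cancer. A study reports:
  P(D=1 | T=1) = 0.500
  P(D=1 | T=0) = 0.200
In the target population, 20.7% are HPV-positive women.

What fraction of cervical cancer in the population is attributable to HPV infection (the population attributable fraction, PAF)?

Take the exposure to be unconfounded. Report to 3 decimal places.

Let p₁ = 0.5, p₀ = 0.2.
Overall risk P(Y=1) = π·p₁ + (1−π)·p₀ = 0.207×0.5 + 0.793×0.2 = 0.2621.
Under exogeneity, PAF = [P(Y=1) − p₀] / P(Y=1).
PAF = (0.2621 − 0.2) / 0.2621 ≈ 0.2369

PAF ≈ 0.237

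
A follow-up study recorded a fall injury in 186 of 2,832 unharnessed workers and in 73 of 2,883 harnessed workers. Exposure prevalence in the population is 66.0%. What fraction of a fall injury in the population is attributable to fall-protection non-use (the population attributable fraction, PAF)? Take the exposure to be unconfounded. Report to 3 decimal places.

PAF ≈ 0.513

p₁ = P(outcome | exposed) = 186/2832 = 0.065678
p₀ = P(outcome | unexposed) = 73/2883 = 0.025321
Overall risk P(Y=1) = π·p₁ + (1−π)·p₀ = 0.66×0.065678 + 0.34×0.025321 = 0.051957.
Under exogeneity, PAF = [P(Y=1) − p₀] / P(Y=1).
PAF = (0.051957 − 0.025321) / 0.051957 ≈ 0.5127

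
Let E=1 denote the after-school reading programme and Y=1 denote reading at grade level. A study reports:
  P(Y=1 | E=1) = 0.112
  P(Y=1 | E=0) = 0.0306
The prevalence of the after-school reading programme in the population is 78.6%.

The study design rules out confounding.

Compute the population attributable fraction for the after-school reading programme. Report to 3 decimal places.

PAF ≈ 0.676

Let p₁ = 0.112, p₀ = 0.0306.
Overall risk P(Y=1) = π·p₁ + (1−π)·p₀ = 0.786×0.112 + 0.214×0.0306 = 0.09458.
Under exogeneity, PAF = [P(Y=1) − p₀] / P(Y=1).
PAF = (0.09458 − 0.0306) / 0.09458 ≈ 0.6765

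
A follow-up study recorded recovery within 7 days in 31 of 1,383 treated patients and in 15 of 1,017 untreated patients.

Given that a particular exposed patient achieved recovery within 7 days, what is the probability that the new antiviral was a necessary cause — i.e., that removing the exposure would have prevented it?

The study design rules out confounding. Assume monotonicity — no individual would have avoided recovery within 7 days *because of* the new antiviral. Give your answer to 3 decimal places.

p₁ = P(outcome | exposed) = 31/1383 = 0.022415
p₀ = P(outcome | unexposed) = 15/1017 = 0.014749
Under exogeneity and monotonicity, PN = (p₁ − p₀) / p₁.
PN = (0.022415 − 0.014749) / 0.022415 = 0.0076658 / 0.022415 ≈ 0.3420

PN ≈ 0.342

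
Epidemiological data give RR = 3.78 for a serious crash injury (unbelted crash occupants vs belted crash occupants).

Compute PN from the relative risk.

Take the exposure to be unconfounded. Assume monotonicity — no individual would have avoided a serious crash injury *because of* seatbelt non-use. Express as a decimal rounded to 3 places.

PN ≈ 0.735

Under exogeneity and monotonicity, PN = (RR − 1) / RR = 1 − 1/RR.
PN = (3.78 − 1) / 3.78 = 2.78 / 3.78 ≈ 0.7354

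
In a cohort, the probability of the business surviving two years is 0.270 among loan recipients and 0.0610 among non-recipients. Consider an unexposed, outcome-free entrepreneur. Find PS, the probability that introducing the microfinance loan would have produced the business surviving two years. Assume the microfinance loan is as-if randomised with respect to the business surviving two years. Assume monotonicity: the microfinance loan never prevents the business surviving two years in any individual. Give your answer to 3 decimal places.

PS ≈ 0.223

Let p₁ = 0.27, p₀ = 0.061.
Under exogeneity and monotonicity, PS = (p₁ − p₀) / (1 − p₀).
PS = (0.27 − 0.061) / (1 − 0.061) = 0.209 / 0.939 ≈ 0.2226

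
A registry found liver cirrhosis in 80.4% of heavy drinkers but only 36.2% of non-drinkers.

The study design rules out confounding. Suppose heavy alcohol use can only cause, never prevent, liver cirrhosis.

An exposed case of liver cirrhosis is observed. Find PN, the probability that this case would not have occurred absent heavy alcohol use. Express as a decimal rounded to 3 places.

p₁ = 0.804, p₀ = 0.362.
Under exogeneity and monotonicity, PN = (p₁ − p₀) / p₁.
PN = (0.804 − 0.362) / 0.804 = 0.442 / 0.804 ≈ 0.5498

PN ≈ 0.550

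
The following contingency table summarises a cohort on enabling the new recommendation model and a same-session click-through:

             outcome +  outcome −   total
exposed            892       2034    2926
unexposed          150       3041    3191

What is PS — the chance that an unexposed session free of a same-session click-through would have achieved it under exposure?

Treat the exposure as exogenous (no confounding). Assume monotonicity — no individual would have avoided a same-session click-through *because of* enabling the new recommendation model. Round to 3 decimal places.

PS ≈ 0.271

p₁ = P(outcome | exposed) = 892/2926 = 0.30485
p₀ = P(outcome | unexposed) = 150/3191 = 0.047007
Under exogeneity and monotonicity, PS = (p₁ − p₀) / (1 − p₀).
PS = (0.30485 − 0.047007) / (1 − 0.047007) = 0.25785 / 0.95299 ≈ 0.2706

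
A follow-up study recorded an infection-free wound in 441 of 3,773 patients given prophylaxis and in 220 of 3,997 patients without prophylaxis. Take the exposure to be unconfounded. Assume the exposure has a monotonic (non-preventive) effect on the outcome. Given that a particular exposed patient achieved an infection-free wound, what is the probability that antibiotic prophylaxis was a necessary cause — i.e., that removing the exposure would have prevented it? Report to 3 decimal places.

p₁ = P(outcome | exposed) = 441/3773 = 0.11688
p₀ = P(outcome | unexposed) = 220/3997 = 0.055041
Under exogeneity and monotonicity, PN = (p₁ − p₀) / p₁.
PN = (0.11688 − 0.055041) / 0.11688 = 0.061842 / 0.11688 ≈ 0.5291

PN ≈ 0.529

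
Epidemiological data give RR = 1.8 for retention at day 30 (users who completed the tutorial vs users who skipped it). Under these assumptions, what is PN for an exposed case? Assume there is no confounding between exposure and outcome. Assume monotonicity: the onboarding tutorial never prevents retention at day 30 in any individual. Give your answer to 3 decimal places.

PN ≈ 0.444

Under exogeneity and monotonicity, PN = (RR − 1) / RR = 1 − 1/RR.
PN = (1.8 − 1) / 1.8 = 0.8 / 1.8 ≈ 0.4444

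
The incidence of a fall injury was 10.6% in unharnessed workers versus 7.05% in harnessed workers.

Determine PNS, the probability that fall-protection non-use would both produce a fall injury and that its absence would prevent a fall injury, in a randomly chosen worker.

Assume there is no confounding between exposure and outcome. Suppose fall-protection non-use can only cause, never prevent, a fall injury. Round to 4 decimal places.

p₁ = 0.106, p₀ = 0.0705.
Under exogeneity and monotonicity, PNS = p₁ − p₀.
PNS = 0.106 − 0.0705 = 0.0355

PNS ≈ 0.0355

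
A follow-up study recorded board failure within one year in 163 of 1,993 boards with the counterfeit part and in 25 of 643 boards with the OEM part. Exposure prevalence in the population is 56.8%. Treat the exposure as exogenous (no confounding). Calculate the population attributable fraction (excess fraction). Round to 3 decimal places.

p₁ = P(outcome | exposed) = 163/1993 = 0.081786
p₀ = P(outcome | unexposed) = 25/643 = 0.03888
Overall risk P(Y=1) = π·p₁ + (1−π)·p₀ = 0.568×0.081786 + 0.432×0.03888 = 0.063251.
Under exogeneity, PAF = [P(Y=1) − p₀] / P(Y=1).
PAF = (0.063251 − 0.03888) / 0.063251 ≈ 0.3853

PAF ≈ 0.385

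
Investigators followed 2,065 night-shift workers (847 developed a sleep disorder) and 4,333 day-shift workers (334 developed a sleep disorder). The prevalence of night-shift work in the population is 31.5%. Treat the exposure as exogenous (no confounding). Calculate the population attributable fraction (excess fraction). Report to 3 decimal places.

PAF ≈ 0.576

p₁ = P(outcome | exposed) = 847/2065 = 0.41017
p₀ = P(outcome | unexposed) = 334/4333 = 0.077083
Overall risk P(Y=1) = π·p₁ + (1−π)·p₀ = 0.315×0.41017 + 0.685×0.077083 = 0.18201.
Under exogeneity, PAF = [P(Y=1) − p₀] / P(Y=1).
PAF = (0.18201 − 0.077083) / 0.18201 ≈ 0.5765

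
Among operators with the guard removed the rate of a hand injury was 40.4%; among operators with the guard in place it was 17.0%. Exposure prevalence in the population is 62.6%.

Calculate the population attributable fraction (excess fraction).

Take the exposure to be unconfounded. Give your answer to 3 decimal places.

p₁ = 0.404, p₀ = 0.17.
Overall risk P(Y=1) = π·p₁ + (1−π)·p₀ = 0.626×0.404 + 0.374×0.17 = 0.31648.
Under exogeneity, PAF = [P(Y=1) − p₀] / P(Y=1).
PAF = (0.31648 − 0.17) / 0.31648 ≈ 0.4628

PAF ≈ 0.463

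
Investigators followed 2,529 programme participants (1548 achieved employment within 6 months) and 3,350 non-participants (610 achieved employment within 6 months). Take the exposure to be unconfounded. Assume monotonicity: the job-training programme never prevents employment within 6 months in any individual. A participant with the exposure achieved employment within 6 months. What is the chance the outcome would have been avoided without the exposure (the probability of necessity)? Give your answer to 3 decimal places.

p₁ = P(outcome | exposed) = 1548/2529 = 0.6121
p₀ = P(outcome | unexposed) = 610/3350 = 0.18209
Under exogeneity and monotonicity, PN = (p₁ − p₀) / p₁.
PN = (0.6121 − 0.18209) / 0.6121 = 0.43001 / 0.6121 ≈ 0.7025

PN ≈ 0.703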